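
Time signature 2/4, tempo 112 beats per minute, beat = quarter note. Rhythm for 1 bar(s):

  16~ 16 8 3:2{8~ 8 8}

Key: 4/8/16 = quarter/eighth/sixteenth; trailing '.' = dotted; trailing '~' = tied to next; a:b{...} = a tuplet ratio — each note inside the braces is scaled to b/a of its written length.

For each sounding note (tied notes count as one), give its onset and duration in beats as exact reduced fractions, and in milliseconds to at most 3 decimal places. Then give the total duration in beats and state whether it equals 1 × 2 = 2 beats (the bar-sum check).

1) 0.0ms=0b +267.857ms=1/2b
2) 267.857ms=1/2b +267.857ms=1/2b
3) 535.714ms=1b +357.143ms=2/3b
4) 892.857ms=5/3b +178.571ms=1/3b
Σ=2b of 2 (112bpm 2/4) — PASS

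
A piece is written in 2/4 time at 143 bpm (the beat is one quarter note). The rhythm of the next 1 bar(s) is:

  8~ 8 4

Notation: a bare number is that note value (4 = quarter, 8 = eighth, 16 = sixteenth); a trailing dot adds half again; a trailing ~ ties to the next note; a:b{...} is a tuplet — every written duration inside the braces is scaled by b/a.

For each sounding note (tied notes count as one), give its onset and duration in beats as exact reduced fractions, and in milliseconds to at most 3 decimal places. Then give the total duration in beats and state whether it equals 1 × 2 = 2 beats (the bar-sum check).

1) 0.0ms=0b +419.58ms=1b
2) 419.58ms=1b +419.58ms=1b
Σ=2b of 2 (143bpm 2/4) — PASS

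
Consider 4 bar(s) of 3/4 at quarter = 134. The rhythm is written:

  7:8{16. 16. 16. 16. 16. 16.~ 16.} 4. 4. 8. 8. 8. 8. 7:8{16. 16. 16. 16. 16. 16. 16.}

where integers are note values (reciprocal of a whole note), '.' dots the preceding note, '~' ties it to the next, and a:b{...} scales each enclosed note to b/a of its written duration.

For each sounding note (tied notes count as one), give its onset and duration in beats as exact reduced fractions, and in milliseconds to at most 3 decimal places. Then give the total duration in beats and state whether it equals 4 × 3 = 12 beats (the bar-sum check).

1) 0.0ms=0b +191.898ms=3/7b
2) 191.898ms=3/7b +191.898ms=3/7b
3) 383.795ms=6/7b +191.898ms=3/7b
4) 575.693ms=9/7b +191.898ms=3/7b
5) 767.591ms=12/7b +191.898ms=3/7b
6) 959.488ms=15/7b +383.795ms=6/7b
7) 1343.284ms=3b +671.642ms=3/2b
8) 2014.925ms=9/2b +671.642ms=3/2b
9) 2686.567ms=6b +335.821ms=3/4b
10) 3022.388ms=27/4b +335.821ms=3/4b
11) 3358.209ms=15/2b +335.821ms=3/4b
12) 3694.03ms=33/4b +335.821ms=3/4b
13) 4029.851ms=9b +191.898ms=3/7b
14) 4221.748ms=66/7b +191.898ms=3/7b
15) 4413.646ms=69/7b +191.898ms=3/7b
16) 4605.544ms=72/7b +191.898ms=3/7b
17) 4797.441ms=75/7b +191.898ms=3/7b
18) 4989.339ms=78/7b +191.898ms=3/7b
19) 5181.237ms=81/7b +191.898ms=3/7b
Σ=12b of 12 (134bpm 3/4) — PASS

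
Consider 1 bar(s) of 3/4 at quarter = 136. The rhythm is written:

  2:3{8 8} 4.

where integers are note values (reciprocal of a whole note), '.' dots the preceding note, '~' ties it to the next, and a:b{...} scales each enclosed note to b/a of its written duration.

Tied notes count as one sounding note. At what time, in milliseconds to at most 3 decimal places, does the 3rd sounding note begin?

note 3 onset = 3/2b = 661.765ms

1. 0.0ms @ 0 + 330.882ms (3/4)
2. 330.882ms @ 3/4 + 330.882ms (3/4)
3. 661.765ms @ 3/2 + 661.765ms (3/2)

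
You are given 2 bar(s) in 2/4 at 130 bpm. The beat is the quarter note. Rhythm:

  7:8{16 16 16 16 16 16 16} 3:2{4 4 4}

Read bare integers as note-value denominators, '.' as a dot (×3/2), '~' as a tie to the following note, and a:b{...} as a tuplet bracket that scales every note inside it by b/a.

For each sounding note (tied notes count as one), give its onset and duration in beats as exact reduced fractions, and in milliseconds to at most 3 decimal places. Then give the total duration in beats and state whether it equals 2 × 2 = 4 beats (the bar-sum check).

1) 0.0ms=0b +131.868ms=2/7b
2) 131.868ms=2/7b +131.868ms=2/7b
3) 263.736ms=4/7b +131.868ms=2/7b
4) 395.604ms=6/7b +131.868ms=2/7b
5) 527.473ms=8/7b +131.868ms=2/7b
6) 659.341ms=10/7b +131.868ms=2/7b
7) 791.209ms=12/7b +131.868ms=2/7b
8) 923.077ms=2b +307.692ms=2/3b
9) 1230.769ms=8/3b +307.692ms=2/3b
10) 1538.462ms=10/3b +307.692ms=2/3b
Σ=4b of 4 (130bpm 2/4) — PASS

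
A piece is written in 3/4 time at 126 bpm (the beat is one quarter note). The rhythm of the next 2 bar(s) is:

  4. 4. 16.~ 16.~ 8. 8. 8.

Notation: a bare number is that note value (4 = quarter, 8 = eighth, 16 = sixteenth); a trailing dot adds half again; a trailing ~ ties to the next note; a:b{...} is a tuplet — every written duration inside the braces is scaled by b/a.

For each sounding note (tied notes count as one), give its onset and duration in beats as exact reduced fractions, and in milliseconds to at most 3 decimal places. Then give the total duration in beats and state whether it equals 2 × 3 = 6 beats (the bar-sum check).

1) 0.0ms=0b +714.286ms=3/2b
2) 714.286ms=3/2b +714.286ms=3/2b
3) 1428.571ms=3b +714.286ms=3/2b
4) 2142.857ms=9/2b +357.143ms=3/4b
5) 2500.0ms=21/4b +357.143ms=3/4b
Σ=6b of 6 (126bpm 3/4) — PASS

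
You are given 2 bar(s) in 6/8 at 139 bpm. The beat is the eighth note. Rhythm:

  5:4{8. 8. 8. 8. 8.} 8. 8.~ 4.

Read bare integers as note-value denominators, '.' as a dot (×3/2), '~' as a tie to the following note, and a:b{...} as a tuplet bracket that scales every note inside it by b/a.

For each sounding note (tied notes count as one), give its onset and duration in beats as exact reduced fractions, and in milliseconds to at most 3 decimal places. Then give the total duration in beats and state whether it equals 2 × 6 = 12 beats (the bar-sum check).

1) 0.0ms=0b +517.986ms=6/5b
2) 517.986ms=6/5b +517.986ms=6/5b
3) 1035.971ms=12/5b +517.986ms=6/5b
4) 1553.957ms=18/5b +517.986ms=6/5b
5) 2071.942ms=24/5b +517.986ms=6/5b
6) 2589.928ms=6b +647.482ms=3/2b
7) 3237.41ms=15/2b +1942.446ms=9/2b
Σ=12b of 12 (139bpm 6/8) — PASS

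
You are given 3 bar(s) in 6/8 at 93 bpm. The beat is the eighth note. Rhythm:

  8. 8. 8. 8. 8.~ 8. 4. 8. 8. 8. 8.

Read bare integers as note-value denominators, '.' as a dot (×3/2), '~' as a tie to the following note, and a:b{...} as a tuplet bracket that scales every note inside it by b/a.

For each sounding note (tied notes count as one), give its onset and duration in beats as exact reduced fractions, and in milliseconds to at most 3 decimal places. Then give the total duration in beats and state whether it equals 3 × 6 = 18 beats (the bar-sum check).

1) 0.0ms=0b +967.742ms=3/2b
2) 967.742ms=3/2b +967.742ms=3/2b
3) 1935.484ms=3b +967.742ms=3/2b
4) 2903.226ms=9/2b +967.742ms=3/2b
5) 3870.968ms=6b +1935.484ms=3b
6) 5806.452ms=9b +1935.484ms=3b
7) 7741.935ms=12b +967.742ms=3/2b
8) 8709.677ms=27/2b +967.742ms=3/2b
9) 9677.419ms=15b +967.742ms=3/2b
10) 10645.161ms=33/2b +967.742ms=3/2b
Σ=18b of 18 (93bpm 6/8) — PASS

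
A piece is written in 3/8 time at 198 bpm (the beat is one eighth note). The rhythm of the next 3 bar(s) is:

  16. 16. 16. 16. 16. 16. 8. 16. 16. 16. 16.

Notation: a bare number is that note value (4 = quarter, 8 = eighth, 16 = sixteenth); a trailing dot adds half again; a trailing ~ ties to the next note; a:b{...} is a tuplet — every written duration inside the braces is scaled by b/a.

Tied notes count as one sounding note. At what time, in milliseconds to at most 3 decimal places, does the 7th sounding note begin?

1. 0.0ms @ 0 + 227.273ms (3/4)
2. 227.273ms @ 3/4 + 227.273ms (3/4)
3. 454.545ms @ 3/2 + 227.273ms (3/4)
4. 681.818ms @ 9/4 + 227.273ms (3/4)
5. 909.091ms @ 3 + 227.273ms (3/4)
6. 1136.364ms @ 15/4 + 227.273ms (3/4)
7. 1363.636ms @ 9/2 + 454.545ms (3/2)
8. 1818.182ms @ 6 + 227.273ms (3/4)
9. 2045.455ms @ 27/4 + 227.273ms (3/4)
10. 2272.727ms @ 15/2 + 227.273ms (3/4)
11. 2500.0ms @ 33/4 + 227.273ms (3/4)

note 7 onset = 9/2b = 1363.636ms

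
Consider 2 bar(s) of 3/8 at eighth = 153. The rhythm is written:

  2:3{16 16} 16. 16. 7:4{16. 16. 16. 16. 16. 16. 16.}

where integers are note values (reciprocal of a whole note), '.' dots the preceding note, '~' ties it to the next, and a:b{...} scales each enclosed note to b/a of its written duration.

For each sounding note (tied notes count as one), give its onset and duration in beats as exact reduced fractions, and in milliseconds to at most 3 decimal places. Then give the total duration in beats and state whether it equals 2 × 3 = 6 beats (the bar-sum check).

1) 0.0ms=0b +294.118ms=3/4b
2) 294.118ms=3/4b +294.118ms=3/4b
3) 588.235ms=3/2b +294.118ms=3/4b
4) 882.353ms=9/4b +294.118ms=3/4b
5) 1176.471ms=3b +168.067ms=3/7b
6) 1344.538ms=24/7b +168.067ms=3/7b
7) 1512.605ms=27/7b +168.067ms=3/7b
8) 1680.672ms=30/7b +168.067ms=3/7b
9) 1848.739ms=33/7b +168.067ms=3/7b
10) 2016.807ms=36/7b +168.067ms=3/7b
11) 2184.874ms=39/7b +168.067ms=3/7b
Σ=6b of 6 (153bpm 3/8) — PASS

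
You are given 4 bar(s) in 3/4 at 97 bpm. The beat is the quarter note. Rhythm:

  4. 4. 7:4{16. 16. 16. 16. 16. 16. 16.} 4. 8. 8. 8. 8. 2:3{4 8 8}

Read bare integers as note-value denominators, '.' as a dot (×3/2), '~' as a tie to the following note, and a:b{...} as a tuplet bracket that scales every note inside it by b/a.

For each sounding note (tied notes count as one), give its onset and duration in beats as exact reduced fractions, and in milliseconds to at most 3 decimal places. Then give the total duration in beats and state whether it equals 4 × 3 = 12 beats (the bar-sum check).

1) 0.0ms=0b +927.835ms=3/2b
2) 927.835ms=3/2b +927.835ms=3/2b
3) 1855.67ms=3b +132.548ms=3/14b
4) 1988.218ms=45/14b +132.548ms=3/14b
5) 2120.766ms=24/7b +132.548ms=3/14b
6) 2253.314ms=51/14b +132.548ms=3/14b
7) 2385.862ms=27/7b +132.548ms=3/14b
8) 2518.409ms=57/14b +132.548ms=3/14b
9) 2650.957ms=30/7b +132.548ms=3/14b
10) 2783.505ms=9/2b +927.835ms=3/2b
11) 3711.34ms=6b +463.918ms=3/4b
12) 4175.258ms=27/4b +463.918ms=3/4b
13) 4639.175ms=15/2b +463.918ms=3/4b
14) 5103.093ms=33/4b +463.918ms=3/4b
15) 5567.01ms=9b +927.835ms=3/2b
16) 6494.845ms=21/2b +463.918ms=3/4b
17) 6958.763ms=45/4b +463.918ms=3/4b
Σ=12b of 12 (97bpm 3/4) — PASS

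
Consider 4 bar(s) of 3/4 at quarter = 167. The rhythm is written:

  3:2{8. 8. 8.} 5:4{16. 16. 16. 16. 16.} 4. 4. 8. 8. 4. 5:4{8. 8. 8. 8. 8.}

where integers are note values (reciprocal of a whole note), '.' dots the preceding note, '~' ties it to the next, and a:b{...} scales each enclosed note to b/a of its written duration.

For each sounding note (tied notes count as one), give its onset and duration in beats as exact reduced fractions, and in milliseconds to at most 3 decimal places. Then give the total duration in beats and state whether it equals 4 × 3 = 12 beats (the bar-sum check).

1) 0.0ms=0b +179.641ms=1/2b
2) 179.641ms=1/2b +179.641ms=1/2b
3) 359.281ms=1b +179.641ms=1/2b
4) 538.922ms=3/2b +107.784ms=3/10b
5) 646.707ms=9/5b +107.784ms=3/10b
6) 754.491ms=21/10b +107.784ms=3/10b
7) 862.275ms=12/5b +107.784ms=3/10b
8) 970.06ms=27/10b +107.784ms=3/10b
9) 1077.844ms=3b +538.922ms=3/2b
10) 1616.766ms=9/2b +538.922ms=3/2b
11) 2155.689ms=6b +269.461ms=3/4b
12) 2425.15ms=27/4b +269.461ms=3/4b
13) 2694.611ms=15/2b +538.922ms=3/2b
14) 3233.533ms=9b +215.569ms=3/5b
15) 3449.102ms=48/5b +215.569ms=3/5b
16) 3664.671ms=51/5b +215.569ms=3/5b
17) 3880.24ms=54/5b +215.569ms=3/5b
18) 4095.808ms=57/5b +215.569ms=3/5b
Σ=12b of 12 (167bpm 3/4) — PASS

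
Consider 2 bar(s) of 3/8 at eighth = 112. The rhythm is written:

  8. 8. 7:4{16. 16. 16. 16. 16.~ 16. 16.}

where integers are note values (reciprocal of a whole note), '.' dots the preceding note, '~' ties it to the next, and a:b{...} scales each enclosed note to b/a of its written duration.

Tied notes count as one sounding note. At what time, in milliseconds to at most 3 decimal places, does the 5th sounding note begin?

1. 0.0ms @ 0 + 803.571ms (3/2)
2. 803.571ms @ 3/2 + 803.571ms (3/2)
3. 1607.143ms @ 3 + 229.592ms (3/7)
4. 1836.735ms @ 24/7 + 229.592ms (3/7)
5. 2066.327ms @ 27/7 + 229.592ms (3/7)
6. 2295.918ms @ 30/7 + 229.592ms (3/7)
7. 2525.51ms @ 33/7 + 459.184ms (6/7)
8. 2984.694ms @ 39/7 + 229.592ms (3/7)

note 5 onset = 27/7b = 2066.327ms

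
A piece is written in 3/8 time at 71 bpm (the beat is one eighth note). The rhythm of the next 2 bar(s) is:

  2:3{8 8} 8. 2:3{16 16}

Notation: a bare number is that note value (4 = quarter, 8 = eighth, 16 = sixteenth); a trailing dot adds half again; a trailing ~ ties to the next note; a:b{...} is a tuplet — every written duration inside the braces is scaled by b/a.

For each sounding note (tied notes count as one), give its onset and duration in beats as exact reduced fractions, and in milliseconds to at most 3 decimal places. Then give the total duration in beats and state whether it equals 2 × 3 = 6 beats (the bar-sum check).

1) 0.0ms=0b +1267.606ms=3/2b
2) 1267.606ms=3/2b +1267.606ms=3/2b
3) 2535.211ms=3b +1267.606ms=3/2b
4) 3802.817ms=9/2b +633.803ms=3/4b
5) 4436.62ms=21/4b +633.803ms=3/4b
Σ=6b of 6 (71bpm 3/8) — PASS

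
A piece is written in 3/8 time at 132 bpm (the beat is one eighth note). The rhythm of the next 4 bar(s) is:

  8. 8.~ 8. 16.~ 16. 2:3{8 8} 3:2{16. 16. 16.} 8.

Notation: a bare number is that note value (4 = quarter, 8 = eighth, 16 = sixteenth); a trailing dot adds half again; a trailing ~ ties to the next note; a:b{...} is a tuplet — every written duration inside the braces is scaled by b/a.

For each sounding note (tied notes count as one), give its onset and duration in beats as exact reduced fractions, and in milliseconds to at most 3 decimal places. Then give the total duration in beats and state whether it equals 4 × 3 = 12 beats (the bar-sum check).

1) 0.0ms=0b +681.818ms=3/2b
2) 681.818ms=3/2b +1363.636ms=3b
3) 2045.455ms=9/2b +681.818ms=3/2b
4) 2727.273ms=6b +681.818ms=3/2b
5) 3409.091ms=15/2b +681.818ms=3/2b
6) 4090.909ms=9b +227.273ms=1/2b
7) 4318.182ms=19/2b +227.273ms=1/2b
8) 4545.455ms=10b +227.273ms=1/2b
9) 4772.727ms=21/2b +681.818ms=3/2b
Σ=12b of 12 (132bpm 3/8) — PASS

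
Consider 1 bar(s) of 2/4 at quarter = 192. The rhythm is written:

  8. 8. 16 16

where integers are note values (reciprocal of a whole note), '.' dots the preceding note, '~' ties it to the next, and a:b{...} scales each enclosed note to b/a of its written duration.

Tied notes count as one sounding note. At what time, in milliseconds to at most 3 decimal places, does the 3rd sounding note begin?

note 3 onset = 3/2b = 468.75ms

1. 0.0ms @ 0 + 234.375ms (3/4)
2. 234.375ms @ 3/4 + 234.375ms (3/4)
3. 468.75ms @ 3/2 + 78.125ms (1/4)
4. 546.875ms @ 7/4 + 78.125ms (1/4)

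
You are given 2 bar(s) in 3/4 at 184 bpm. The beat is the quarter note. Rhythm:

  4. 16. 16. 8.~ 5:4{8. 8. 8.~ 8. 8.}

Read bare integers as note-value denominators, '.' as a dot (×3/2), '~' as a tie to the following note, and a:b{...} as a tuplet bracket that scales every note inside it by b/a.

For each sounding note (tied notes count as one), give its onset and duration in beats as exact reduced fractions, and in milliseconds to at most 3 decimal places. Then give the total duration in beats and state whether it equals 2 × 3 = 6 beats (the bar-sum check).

1) 0.0ms=0b +489.13ms=3/2b
2) 489.13ms=3/2b +122.283ms=3/8b
3) 611.413ms=15/8b +122.283ms=3/8b
4) 733.696ms=9/4b +440.217ms=27/20b
5) 1173.913ms=18/5b +195.652ms=3/5b
6) 1369.565ms=21/5b +391.304ms=6/5b
7) 1760.87ms=27/5b +195.652ms=3/5b
Σ=6b of 6 (184bpm 3/4) — PASS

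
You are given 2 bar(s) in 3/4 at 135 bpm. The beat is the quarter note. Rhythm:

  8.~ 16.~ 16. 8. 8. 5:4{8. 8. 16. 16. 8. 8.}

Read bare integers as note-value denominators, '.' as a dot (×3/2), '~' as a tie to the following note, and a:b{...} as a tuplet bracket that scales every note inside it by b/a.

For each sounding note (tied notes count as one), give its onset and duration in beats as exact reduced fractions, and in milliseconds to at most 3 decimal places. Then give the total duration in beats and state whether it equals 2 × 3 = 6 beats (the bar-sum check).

1) 0.0ms=0b +666.667ms=3/2b
2) 666.667ms=3/2b +333.333ms=3/4b
3) 1000.0ms=9/4b +333.333ms=3/4b
4) 1333.333ms=3b +266.667ms=3/5b
5) 1600.0ms=18/5b +266.667ms=3/5b
6) 1866.667ms=21/5b +133.333ms=3/10b
7) 2000.0ms=9/2b +133.333ms=3/10b
8) 2133.333ms=24/5b +266.667ms=3/5b
9) 2400.0ms=27/5b +266.667ms=3/5b
Σ=6b of 6 (135bpm 3/4) — PASS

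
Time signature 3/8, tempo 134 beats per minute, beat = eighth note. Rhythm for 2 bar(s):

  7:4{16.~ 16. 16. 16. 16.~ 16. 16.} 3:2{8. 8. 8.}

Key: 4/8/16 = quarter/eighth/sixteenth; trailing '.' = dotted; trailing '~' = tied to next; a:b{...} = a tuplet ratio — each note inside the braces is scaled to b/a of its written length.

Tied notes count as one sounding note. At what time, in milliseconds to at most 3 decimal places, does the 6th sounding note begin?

1. 0.0ms @ 0 + 383.795ms (6/7)
2. 383.795ms @ 6/7 + 191.898ms (3/7)
3. 575.693ms @ 9/7 + 191.898ms (3/7)
4. 767.591ms @ 12/7 + 383.795ms (6/7)
5. 1151.386ms @ 18/7 + 191.898ms (3/7)
6. 1343.284ms @ 3 + 447.761ms (1)
7. 1791.045ms @ 4 + 447.761ms (1)
8. 2238.806ms @ 5 + 447.761ms (1)

note 6 onset = 3b = 1343.284ms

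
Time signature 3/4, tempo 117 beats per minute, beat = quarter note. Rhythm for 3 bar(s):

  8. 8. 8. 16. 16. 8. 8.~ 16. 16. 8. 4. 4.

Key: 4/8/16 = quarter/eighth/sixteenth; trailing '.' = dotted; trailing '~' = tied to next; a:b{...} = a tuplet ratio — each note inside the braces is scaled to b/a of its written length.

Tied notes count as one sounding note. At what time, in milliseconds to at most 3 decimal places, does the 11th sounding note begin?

note 11 onset = 15/2b = 3846.154ms

1. 0.0ms @ 0 + 384.615ms (3/4)
2. 384.615ms @ 3/4 + 384.615ms (3/4)
3. 769.231ms @ 3/2 + 384.615ms (3/4)
4. 1153.846ms @ 9/4 + 192.308ms (3/8)
5. 1346.154ms @ 21/8 + 192.308ms (3/8)
6. 1538.462ms @ 3 + 384.615ms (3/4)
7. 1923.077ms @ 15/4 + 576.923ms (9/8)
8. 2500.0ms @ 39/8 + 192.308ms (3/8)
9. 2692.308ms @ 21/4 + 384.615ms (3/4)
10. 3076.923ms @ 6 + 769.231ms (3/2)
11. 3846.154ms @ 15/2 + 769.231ms (3/2)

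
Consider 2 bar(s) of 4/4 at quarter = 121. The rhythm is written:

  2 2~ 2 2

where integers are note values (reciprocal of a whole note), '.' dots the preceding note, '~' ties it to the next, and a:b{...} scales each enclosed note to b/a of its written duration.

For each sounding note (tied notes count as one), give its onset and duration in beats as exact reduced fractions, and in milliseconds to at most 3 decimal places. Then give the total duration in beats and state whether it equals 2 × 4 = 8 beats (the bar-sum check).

1) 0.0ms=0b +991.736ms=2b
2) 991.736ms=2b +1983.471ms=4b
3) 2975.207ms=6b +991.736ms=2b
Σ=8b of 8 (121bpm 4/4) — PASS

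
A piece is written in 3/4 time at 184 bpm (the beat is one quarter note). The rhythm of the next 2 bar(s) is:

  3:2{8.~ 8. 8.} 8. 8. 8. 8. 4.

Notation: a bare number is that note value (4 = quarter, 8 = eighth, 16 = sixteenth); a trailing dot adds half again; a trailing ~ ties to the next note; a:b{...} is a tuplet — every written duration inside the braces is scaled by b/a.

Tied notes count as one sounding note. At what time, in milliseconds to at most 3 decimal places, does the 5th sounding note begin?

1. 0.0ms @ 0 + 326.087ms (1)
2. 326.087ms @ 1 + 163.043ms (1/2)
3. 489.13ms @ 3/2 + 244.565ms (3/4)
4. 733.696ms @ 9/4 + 244.565ms (3/4)
5. 978.261ms @ 3 + 244.565ms (3/4)
6. 1222.826ms @ 15/4 + 244.565ms (3/4)
7. 1467.391ms @ 9/2 + 489.13ms (3/2)

note 5 onset = 3b = 978.261ms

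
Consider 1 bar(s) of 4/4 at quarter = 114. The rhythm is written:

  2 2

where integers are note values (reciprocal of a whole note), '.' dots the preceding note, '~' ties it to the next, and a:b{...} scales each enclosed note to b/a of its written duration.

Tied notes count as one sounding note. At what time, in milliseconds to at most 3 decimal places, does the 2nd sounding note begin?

note 2 onset = 2b = 1052.632ms

1. 0.0ms @ 0 + 1052.632ms (2)
2. 1052.632ms @ 2 + 1052.632ms (2)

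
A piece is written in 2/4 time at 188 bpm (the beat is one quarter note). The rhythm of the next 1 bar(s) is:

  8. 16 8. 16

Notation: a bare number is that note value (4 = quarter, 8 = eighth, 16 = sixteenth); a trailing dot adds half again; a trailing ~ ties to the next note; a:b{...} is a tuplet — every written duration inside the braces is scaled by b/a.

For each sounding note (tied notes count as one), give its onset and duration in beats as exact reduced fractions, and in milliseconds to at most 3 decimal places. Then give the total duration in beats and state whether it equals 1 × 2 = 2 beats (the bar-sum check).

1) 0.0ms=0b +239.362ms=3/4b
2) 239.362ms=3/4b +79.787ms=1/4b
3) 319.149ms=1b +239.362ms=3/4b
4) 558.511ms=7/4b +79.787ms=1/4b
Σ=2b of 2 (188bpm 2/4) — PASS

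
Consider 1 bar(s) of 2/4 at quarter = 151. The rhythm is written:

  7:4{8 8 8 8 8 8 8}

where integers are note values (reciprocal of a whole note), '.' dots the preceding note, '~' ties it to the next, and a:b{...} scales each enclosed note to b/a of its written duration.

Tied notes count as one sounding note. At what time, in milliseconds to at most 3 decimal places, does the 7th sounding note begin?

1. 0.0ms @ 0 + 113.529ms (2/7)
2. 113.529ms @ 2/7 + 113.529ms (2/7)
3. 227.058ms @ 4/7 + 113.529ms (2/7)
4. 340.587ms @ 6/7 + 113.529ms (2/7)
5. 454.115ms @ 8/7 + 113.529ms (2/7)
6. 567.644ms @ 10/7 + 113.529ms (2/7)
7. 681.173ms @ 12/7 + 113.529ms (2/7)

note 7 onset = 12/7b = 681.173ms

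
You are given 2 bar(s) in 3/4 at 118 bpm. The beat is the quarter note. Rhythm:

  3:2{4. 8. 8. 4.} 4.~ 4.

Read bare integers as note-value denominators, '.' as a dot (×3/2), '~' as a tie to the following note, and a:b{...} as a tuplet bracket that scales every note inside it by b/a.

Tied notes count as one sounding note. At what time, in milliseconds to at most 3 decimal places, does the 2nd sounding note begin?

note 2 onset = 1b = 508.475ms

1. 0.0ms @ 0 + 508.475ms (1)
2. 508.475ms @ 1 + 254.237ms (1/2)
3. 762.712ms @ 3/2 + 254.237ms (1/2)
4. 1016.949ms @ 2 + 508.475ms (1)
5. 1525.424ms @ 3 + 1525.424ms (3)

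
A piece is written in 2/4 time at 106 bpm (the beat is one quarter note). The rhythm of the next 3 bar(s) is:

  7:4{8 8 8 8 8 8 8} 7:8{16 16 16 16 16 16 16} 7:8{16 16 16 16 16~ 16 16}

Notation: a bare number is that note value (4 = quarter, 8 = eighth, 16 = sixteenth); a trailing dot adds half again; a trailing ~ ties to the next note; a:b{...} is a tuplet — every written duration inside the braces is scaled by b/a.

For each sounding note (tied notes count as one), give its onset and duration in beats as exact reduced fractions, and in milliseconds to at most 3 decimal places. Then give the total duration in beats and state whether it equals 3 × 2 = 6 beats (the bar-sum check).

1) 0.0ms=0b +161.725ms=2/7b
2) 161.725ms=2/7b +161.725ms=2/7b
3) 323.45ms=4/7b +161.725ms=2/7b
4) 485.175ms=6/7b +161.725ms=2/7b
5) 646.9ms=8/7b +161.725ms=2/7b
6) 808.625ms=10/7b +161.725ms=2/7b
7) 970.35ms=12/7b +161.725ms=2/7b
8) 1132.075ms=2b +161.725ms=2/7b
9) 1293.801ms=16/7b +161.725ms=2/7b
10) 1455.526ms=18/7b +161.725ms=2/7b
11) 1617.251ms=20/7b +161.725ms=2/7b
12) 1778.976ms=22/7b +161.725ms=2/7b
13) 1940.701ms=24/7b +161.725ms=2/7b
14) 2102.426ms=26/7b +161.725ms=2/7b
15) 2264.151ms=4b +161.725ms=2/7b
16) 2425.876ms=30/7b +161.725ms=2/7b
17) 2587.601ms=32/7b +161.725ms=2/7b
18) 2749.326ms=34/7b +161.725ms=2/7b
19) 2911.051ms=36/7b +323.45ms=4/7b
20) 3234.501ms=40/7b +161.725ms=2/7b
Σ=6b of 6 (106bpm 2/4) — PASS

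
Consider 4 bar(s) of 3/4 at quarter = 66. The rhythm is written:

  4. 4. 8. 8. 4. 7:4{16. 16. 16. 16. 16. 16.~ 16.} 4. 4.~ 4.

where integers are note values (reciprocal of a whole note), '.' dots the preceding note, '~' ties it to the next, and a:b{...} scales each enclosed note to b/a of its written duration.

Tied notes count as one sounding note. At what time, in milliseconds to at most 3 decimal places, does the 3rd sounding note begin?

note 3 onset = 3b = 2727.273ms

1. 0.0ms @ 0 + 1363.636ms (3/2)
2. 1363.636ms @ 3/2 + 1363.636ms (3/2)
3. 2727.273ms @ 3 + 681.818ms (3/4)
4. 3409.091ms @ 15/4 + 681.818ms (3/4)
5. 4090.909ms @ 9/2 + 1363.636ms (3/2)
6. 5454.545ms @ 6 + 194.805ms (3/14)
7. 5649.351ms @ 87/14 + 194.805ms (3/14)
8. 5844.156ms @ 45/7 + 194.805ms (3/14)
9. 6038.961ms @ 93/14 + 194.805ms (3/14)
10. 6233.766ms @ 48/7 + 194.805ms (3/14)
11. 6428.571ms @ 99/14 + 389.61ms (3/7)
12. 6818.182ms @ 15/2 + 1363.636ms (3/2)
13. 8181.818ms @ 9 + 2727.273ms (3)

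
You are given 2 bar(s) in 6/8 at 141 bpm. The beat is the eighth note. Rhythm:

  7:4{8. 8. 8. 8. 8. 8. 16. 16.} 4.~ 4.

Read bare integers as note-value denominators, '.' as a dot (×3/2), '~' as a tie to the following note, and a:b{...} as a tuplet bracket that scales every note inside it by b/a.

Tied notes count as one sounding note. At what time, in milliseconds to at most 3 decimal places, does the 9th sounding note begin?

1. 0.0ms @ 0 + 364.742ms (6/7)
2. 364.742ms @ 6/7 + 364.742ms (6/7)
3. 729.483ms @ 12/7 + 364.742ms (6/7)
4. 1094.225ms @ 18/7 + 364.742ms (6/7)
5. 1458.967ms @ 24/7 + 364.742ms (6/7)
6. 1823.708ms @ 30/7 + 364.742ms (6/7)
7. 2188.45ms @ 36/7 + 182.371ms (3/7)
8. 2370.821ms @ 39/7 + 182.371ms (3/7)
9. 2553.191ms @ 6 + 2553.191ms (6)

note 9 onset = 6b = 2553.191ms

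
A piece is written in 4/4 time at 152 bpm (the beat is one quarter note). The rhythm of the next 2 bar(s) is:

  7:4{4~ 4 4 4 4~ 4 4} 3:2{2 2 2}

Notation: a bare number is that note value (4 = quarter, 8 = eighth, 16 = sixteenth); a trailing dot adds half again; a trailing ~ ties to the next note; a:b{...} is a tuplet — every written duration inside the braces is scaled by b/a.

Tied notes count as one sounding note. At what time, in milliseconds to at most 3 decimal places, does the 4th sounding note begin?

1. 0.0ms @ 0 + 451.128ms (8/7)
2. 451.128ms @ 8/7 + 225.564ms (4/7)
3. 676.692ms @ 12/7 + 225.564ms (4/7)
4. 902.256ms @ 16/7 + 451.128ms (8/7)
5. 1353.383ms @ 24/7 + 225.564ms (4/7)
6. 1578.947ms @ 4 + 526.316ms (4/3)
7. 2105.263ms @ 16/3 + 526.316ms (4/3)
8. 2631.579ms @ 20/3 + 526.316ms (4/3)

note 4 onset = 16/7b = 902.256ms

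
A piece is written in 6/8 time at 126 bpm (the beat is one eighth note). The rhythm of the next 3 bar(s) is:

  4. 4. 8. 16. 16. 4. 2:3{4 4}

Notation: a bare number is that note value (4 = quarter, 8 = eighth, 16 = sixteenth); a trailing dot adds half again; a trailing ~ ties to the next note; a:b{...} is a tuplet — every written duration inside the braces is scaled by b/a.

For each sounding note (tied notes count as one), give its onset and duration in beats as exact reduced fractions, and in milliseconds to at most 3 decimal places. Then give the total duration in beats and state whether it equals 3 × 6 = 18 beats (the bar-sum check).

1) 0.0ms=0b +1428.571ms=3b
2) 1428.571ms=3b +1428.571ms=3b
3) 2857.143ms=6b +714.286ms=3/2b
4) 3571.429ms=15/2b +357.143ms=3/4b
5) 3928.571ms=33/4b +357.143ms=3/4b
6) 4285.714ms=9b +1428.571ms=3b
7) 5714.286ms=12b +1428.571ms=3b
8) 7142.857ms=15b +1428.571ms=3b
Σ=18b of 18 (126bpm 6/8) — PASS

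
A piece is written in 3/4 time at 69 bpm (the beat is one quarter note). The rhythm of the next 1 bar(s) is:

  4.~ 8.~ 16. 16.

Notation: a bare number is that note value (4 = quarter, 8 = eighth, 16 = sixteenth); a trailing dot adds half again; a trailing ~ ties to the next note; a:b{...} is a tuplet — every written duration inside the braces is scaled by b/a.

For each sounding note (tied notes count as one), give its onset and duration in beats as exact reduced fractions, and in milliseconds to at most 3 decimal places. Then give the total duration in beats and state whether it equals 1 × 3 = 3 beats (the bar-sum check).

1) 0.0ms=0b +2282.609ms=21/8b
2) 2282.609ms=21/8b +326.087ms=3/8b
Σ=3b of 3 (69bpm 3/4) — PASS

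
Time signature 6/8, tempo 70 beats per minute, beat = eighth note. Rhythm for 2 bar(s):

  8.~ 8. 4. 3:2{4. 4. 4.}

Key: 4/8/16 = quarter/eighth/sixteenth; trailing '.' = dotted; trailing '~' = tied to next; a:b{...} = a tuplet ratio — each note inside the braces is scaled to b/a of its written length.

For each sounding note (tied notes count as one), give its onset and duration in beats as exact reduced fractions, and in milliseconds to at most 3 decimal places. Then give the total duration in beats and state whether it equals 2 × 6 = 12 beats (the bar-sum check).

1) 0.0ms=0b +2571.429ms=3b
2) 2571.429ms=3b +2571.429ms=3b
3) 5142.857ms=6b +1714.286ms=2b
4) 6857.143ms=8b +1714.286ms=2b
5) 8571.429ms=10b +1714.286ms=2b
Σ=12b of 12 (70bpm 6/8) — PASS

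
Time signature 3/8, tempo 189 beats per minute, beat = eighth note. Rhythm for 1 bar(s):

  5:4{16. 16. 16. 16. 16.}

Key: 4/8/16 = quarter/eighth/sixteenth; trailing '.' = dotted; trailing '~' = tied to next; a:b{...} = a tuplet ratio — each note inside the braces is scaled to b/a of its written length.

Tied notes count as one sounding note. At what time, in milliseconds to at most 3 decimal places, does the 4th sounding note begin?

note 4 onset = 9/5b = 571.429ms

1. 0.0ms @ 0 + 190.476ms (3/5)
2. 190.476ms @ 3/5 + 190.476ms (3/5)
3. 380.952ms @ 6/5 + 190.476ms (3/5)
4. 571.429ms @ 9/5 + 190.476ms (3/5)
5. 761.905ms @ 12/5 + 190.476ms (3/5)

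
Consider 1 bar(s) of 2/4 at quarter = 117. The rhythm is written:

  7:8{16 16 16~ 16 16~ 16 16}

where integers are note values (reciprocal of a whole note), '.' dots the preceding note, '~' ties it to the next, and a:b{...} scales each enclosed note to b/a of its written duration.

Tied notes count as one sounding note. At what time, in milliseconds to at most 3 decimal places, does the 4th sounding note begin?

note 4 onset = 8/7b = 586.081ms

1. 0.0ms @ 0 + 146.52ms (2/7)
2. 146.52ms @ 2/7 + 146.52ms (2/7)
3. 293.04ms @ 4/7 + 293.04ms (4/7)
4. 586.081ms @ 8/7 + 293.04ms (4/7)
5. 879.121ms @ 12/7 + 146.52ms (2/7)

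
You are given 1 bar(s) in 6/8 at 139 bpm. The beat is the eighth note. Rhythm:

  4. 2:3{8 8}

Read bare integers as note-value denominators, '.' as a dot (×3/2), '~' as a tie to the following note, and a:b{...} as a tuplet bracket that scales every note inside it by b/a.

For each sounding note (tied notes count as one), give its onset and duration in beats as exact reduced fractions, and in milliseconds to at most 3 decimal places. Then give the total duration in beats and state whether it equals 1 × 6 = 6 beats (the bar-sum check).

1) 0.0ms=0b +1294.964ms=3b
2) 1294.964ms=3b +647.482ms=3/2b
3) 1942.446ms=9/2b +647.482ms=3/2b
Σ=6b of 6 (139bpm 6/8) — PASS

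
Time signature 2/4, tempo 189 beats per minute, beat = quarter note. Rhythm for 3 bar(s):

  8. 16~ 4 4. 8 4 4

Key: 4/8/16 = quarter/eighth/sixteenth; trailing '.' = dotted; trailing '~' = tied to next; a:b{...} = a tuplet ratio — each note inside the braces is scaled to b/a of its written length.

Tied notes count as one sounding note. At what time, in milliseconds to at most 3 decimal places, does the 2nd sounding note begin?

note 2 onset = 3/4b = 238.095ms

1. 0.0ms @ 0 + 238.095ms (3/4)
2. 238.095ms @ 3/4 + 396.825ms (5/4)
3. 634.921ms @ 2 + 476.19ms (3/2)
4. 1111.111ms @ 7/2 + 158.73ms (1/2)
5. 1269.841ms @ 4 + 317.46ms (1)
6. 1587.302ms @ 5 + 317.46ms (1)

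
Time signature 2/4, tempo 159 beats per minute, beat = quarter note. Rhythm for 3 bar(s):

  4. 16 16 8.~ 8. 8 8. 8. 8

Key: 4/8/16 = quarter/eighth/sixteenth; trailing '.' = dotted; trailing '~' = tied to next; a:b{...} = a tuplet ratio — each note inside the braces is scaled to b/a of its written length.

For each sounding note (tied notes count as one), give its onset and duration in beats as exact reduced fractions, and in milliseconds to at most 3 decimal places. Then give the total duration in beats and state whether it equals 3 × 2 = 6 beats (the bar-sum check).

1) 0.0ms=0b +566.038ms=3/2b
2) 566.038ms=3/2b +94.34ms=1/4b
3) 660.377ms=7/4b +94.34ms=1/4b
4) 754.717ms=2b +566.038ms=3/2b
5) 1320.755ms=7/2b +188.679ms=1/2b
6) 1509.434ms=4b +283.019ms=3/4b
7) 1792.453ms=19/4b +283.019ms=3/4b
8) 2075.472ms=11/2b +188.679ms=1/2b
Σ=6b of 6 (159bpm 2/4) — PASS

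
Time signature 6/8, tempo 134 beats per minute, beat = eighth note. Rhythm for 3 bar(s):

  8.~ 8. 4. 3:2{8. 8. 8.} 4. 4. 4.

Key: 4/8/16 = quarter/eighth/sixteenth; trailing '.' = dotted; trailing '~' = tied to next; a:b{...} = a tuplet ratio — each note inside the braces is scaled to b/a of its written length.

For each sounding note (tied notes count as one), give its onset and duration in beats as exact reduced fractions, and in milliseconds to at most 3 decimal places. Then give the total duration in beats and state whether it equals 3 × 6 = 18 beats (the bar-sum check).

1) 0.0ms=0b +1343.284ms=3b
2) 1343.284ms=3b +1343.284ms=3b
3) 2686.567ms=6b +447.761ms=1b
4) 3134.328ms=7b +447.761ms=1b
5) 3582.09ms=8b +447.761ms=1b
6) 4029.851ms=9b +1343.284ms=3b
7) 5373.134ms=12b +1343.284ms=3b
8) 6716.418ms=15b +1343.284ms=3b
Σ=18b of 18 (134bpm 6/8) — PASS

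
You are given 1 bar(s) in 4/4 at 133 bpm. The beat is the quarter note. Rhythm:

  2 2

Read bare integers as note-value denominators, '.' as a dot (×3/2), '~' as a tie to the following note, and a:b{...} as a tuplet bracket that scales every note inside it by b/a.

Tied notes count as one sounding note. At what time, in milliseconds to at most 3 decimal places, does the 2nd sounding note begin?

1. 0.0ms @ 0 + 902.256ms (2)
2. 902.256ms @ 2 + 902.256ms (2)

note 2 onset = 2b = 902.256ms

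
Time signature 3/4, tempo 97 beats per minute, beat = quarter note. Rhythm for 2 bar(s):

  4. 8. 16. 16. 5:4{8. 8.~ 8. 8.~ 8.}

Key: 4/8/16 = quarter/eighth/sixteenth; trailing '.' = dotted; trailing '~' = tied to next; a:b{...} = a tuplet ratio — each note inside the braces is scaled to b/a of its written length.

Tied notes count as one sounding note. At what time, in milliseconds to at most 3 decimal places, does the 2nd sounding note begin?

note 2 onset = 3/2b = 927.835ms

1. 0.0ms @ 0 + 927.835ms (3/2)
2. 927.835ms @ 3/2 + 463.918ms (3/4)
3. 1391.753ms @ 9/4 + 231.959ms (3/8)
4. 1623.711ms @ 21/8 + 231.959ms (3/8)
5. 1855.67ms @ 3 + 371.134ms (3/5)
6. 2226.804ms @ 18/5 + 742.268ms (6/5)
7. 2969.072ms @ 24/5 + 742.268ms (6/5)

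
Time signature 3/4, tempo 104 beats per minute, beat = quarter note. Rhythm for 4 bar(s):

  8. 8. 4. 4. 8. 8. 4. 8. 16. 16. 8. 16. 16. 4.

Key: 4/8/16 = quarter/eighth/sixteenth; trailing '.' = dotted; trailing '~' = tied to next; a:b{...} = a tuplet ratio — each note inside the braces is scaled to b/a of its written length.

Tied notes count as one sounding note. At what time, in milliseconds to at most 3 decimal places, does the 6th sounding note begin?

1. 0.0ms @ 0 + 432.692ms (3/4)
2. 432.692ms @ 3/4 + 432.692ms (3/4)
3. 865.385ms @ 3/2 + 865.385ms (3/2)
4. 1730.769ms @ 3 + 865.385ms (3/2)
5. 2596.154ms @ 9/2 + 432.692ms (3/4)
6. 3028.846ms @ 21/4 + 432.692ms (3/4)
7. 3461.538ms @ 6 + 865.385ms (3/2)
8. 4326.923ms @ 15/2 + 432.692ms (3/4)
9. 4759.615ms @ 33/4 + 216.346ms (3/8)
10. 4975.962ms @ 69/8 + 216.346ms (3/8)
11. 5192.308ms @ 9 + 432.692ms (3/4)
12. 5625.0ms @ 39/4 + 216.346ms (3/8)
13. 5841.346ms @ 81/8 + 216.346ms (3/8)
14. 6057.692ms @ 21/2 + 865.385ms (3/2)

note 6 onset = 21/4b = 3028.846ms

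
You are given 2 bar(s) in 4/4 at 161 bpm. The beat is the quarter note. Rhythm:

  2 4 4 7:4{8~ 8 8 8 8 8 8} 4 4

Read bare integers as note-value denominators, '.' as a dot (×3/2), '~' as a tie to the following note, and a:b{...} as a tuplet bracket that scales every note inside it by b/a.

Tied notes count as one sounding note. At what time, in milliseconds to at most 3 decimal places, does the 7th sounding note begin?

1. 0.0ms @ 0 + 745.342ms (2)
2. 745.342ms @ 2 + 372.671ms (1)
3. 1118.012ms @ 3 + 372.671ms (1)
4. 1490.683ms @ 4 + 212.955ms (4/7)
5. 1703.638ms @ 32/7 + 106.477ms (2/7)
6. 1810.115ms @ 34/7 + 106.477ms (2/7)
7. 1916.593ms @ 36/7 + 106.477ms (2/7)
8. 2023.07ms @ 38/7 + 106.477ms (2/7)
9. 2129.547ms @ 40/7 + 106.477ms (2/7)
10. 2236.025ms @ 6 + 372.671ms (1)
11. 2608.696ms @ 7 + 372.671ms (1)

note 7 onset = 36/7b = 1916.593ms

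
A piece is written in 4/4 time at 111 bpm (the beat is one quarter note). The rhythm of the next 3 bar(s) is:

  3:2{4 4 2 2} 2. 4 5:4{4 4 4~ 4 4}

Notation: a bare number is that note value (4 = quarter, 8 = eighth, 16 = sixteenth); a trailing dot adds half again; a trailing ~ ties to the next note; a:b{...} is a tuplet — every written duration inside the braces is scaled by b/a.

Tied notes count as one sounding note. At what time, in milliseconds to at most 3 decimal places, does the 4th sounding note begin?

note 4 onset = 8/3b = 1441.441ms

1. 0.0ms @ 0 + 360.36ms (2/3)
2. 360.36ms @ 2/3 + 360.36ms (2/3)
3. 720.721ms @ 4/3 + 720.721ms (4/3)
4. 1441.441ms @ 8/3 + 720.721ms (4/3)
5. 2162.162ms @ 4 + 1621.622ms (3)
6. 3783.784ms @ 7 + 540.541ms (1)
7. 4324.324ms @ 8 + 432.432ms (4/5)
8. 4756.757ms @ 44/5 + 432.432ms (4/5)
9. 5189.189ms @ 48/5 + 864.865ms (8/5)
10. 6054.054ms @ 56/5 + 432.432ms (4/5)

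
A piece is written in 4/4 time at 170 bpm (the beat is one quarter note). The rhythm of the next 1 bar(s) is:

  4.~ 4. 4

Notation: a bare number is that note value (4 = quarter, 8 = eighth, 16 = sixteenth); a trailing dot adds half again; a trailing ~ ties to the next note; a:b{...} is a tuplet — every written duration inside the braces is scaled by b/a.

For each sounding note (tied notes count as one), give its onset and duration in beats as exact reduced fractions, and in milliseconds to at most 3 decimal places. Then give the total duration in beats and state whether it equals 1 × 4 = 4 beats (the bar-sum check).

1) 0.0ms=0b +1058.824ms=3b
2) 1058.824ms=3b +352.941ms=1b
Σ=4b of 4 (170bpm 4/4) — PASS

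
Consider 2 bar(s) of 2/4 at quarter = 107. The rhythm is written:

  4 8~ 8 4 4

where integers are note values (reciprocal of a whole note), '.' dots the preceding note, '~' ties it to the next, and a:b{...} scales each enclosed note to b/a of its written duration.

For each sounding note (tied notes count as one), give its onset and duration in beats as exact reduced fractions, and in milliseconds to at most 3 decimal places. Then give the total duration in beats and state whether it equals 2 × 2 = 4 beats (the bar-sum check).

1) 0.0ms=0b +560.748ms=1b
2) 560.748ms=1b +560.748ms=1b
3) 1121.495ms=2b +560.748ms=1b
4) 1682.243ms=3b +560.748ms=1b
Σ=4b of 4 (107bpm 2/4) — PASS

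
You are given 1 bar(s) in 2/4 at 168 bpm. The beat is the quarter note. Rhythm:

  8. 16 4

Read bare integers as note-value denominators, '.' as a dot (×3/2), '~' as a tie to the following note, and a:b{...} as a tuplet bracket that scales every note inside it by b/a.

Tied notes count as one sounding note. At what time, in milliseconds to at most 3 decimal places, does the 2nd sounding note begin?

1. 0.0ms @ 0 + 267.857ms (3/4)
2. 267.857ms @ 3/4 + 89.286ms (1/4)
3. 357.143ms @ 1 + 357.143ms (1)

note 2 onset = 3/4b = 267.857ms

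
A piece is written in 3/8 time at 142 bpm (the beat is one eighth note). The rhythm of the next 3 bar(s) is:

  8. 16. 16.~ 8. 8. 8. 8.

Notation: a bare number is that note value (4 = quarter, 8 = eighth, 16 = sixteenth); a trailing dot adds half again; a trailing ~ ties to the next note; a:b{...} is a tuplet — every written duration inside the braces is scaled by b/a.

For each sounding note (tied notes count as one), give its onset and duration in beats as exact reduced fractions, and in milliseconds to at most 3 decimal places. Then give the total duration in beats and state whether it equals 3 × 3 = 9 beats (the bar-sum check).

1) 0.0ms=0b +633.803ms=3/2b
2) 633.803ms=3/2b +316.901ms=3/4b
3) 950.704ms=9/4b +950.704ms=9/4b
4) 1901.408ms=9/2b +633.803ms=3/2b
5) 2535.211ms=6b +633.803ms=3/2b
6) 3169.014ms=15/2b +633.803ms=3/2b
Σ=9b of 9 (142bpm 3/8) — PASS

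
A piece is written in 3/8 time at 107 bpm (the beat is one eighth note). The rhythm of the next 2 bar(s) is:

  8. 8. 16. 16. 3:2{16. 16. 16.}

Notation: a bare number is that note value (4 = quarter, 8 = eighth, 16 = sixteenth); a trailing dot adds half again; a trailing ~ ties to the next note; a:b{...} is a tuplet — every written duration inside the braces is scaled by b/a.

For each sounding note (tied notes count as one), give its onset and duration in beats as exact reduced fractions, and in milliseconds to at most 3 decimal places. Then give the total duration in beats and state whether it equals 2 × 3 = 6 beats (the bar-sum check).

1) 0.0ms=0b +841.121ms=3/2b
2) 841.121ms=3/2b +841.121ms=3/2b
3) 1682.243ms=3b +420.561ms=3/4b
4) 2102.804ms=15/4b +420.561ms=3/4b
5) 2523.364ms=9/2b +280.374ms=1/2b
6) 2803.738ms=5b +280.374ms=1/2b
7) 3084.112ms=11/2b +280.374ms=1/2b
Σ=6b of 6 (107bpm 3/8) — PASS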